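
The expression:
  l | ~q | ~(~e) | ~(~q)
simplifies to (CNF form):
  True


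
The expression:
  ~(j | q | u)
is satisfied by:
  {q: False, u: False, j: False}


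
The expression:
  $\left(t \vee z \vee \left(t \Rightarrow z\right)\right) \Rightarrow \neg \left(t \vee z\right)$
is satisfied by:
  {z: False, t: False}


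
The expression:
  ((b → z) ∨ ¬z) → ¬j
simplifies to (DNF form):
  ¬j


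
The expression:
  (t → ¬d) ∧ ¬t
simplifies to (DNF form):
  ¬t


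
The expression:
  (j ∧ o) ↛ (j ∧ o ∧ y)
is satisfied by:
  {j: True, o: True, y: False}


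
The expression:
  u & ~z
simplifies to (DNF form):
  u & ~z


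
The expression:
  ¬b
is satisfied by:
  {b: False}


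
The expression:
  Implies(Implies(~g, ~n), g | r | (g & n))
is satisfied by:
  {r: True, n: True, g: True}
  {r: True, n: True, g: False}
  {r: True, g: True, n: False}
  {r: True, g: False, n: False}
  {n: True, g: True, r: False}
  {n: True, g: False, r: False}
  {g: True, n: False, r: False}


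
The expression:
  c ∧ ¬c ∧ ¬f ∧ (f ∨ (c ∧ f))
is never true.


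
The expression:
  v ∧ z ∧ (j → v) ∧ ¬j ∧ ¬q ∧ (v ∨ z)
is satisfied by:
  {z: True, v: True, q: False, j: False}


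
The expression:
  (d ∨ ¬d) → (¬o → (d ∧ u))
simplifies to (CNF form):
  (d ∨ o) ∧ (o ∨ u)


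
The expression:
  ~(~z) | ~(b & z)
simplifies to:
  True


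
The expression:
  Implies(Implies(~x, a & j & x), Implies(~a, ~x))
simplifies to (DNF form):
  a | ~x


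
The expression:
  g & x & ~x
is never true.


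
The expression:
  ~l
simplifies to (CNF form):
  ~l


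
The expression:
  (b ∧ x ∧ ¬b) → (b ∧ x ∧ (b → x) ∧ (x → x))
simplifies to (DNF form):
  True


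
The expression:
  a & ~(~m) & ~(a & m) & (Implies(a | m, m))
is never true.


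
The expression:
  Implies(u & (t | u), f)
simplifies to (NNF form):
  f | ~u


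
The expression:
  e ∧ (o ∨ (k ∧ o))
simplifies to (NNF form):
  e ∧ o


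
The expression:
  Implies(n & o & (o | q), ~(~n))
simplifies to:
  True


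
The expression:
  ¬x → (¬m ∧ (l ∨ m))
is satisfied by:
  {x: True, l: True, m: False}
  {x: True, l: False, m: False}
  {x: True, m: True, l: True}
  {x: True, m: True, l: False}
  {l: True, m: False, x: False}


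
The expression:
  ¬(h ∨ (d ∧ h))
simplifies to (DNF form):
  ¬h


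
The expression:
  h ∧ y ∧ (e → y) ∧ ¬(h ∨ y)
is never true.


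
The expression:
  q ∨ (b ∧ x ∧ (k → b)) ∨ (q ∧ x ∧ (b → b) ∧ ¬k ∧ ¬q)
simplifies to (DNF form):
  q ∨ (b ∧ x)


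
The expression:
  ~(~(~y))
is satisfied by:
  {y: False}


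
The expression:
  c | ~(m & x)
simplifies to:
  c | ~m | ~x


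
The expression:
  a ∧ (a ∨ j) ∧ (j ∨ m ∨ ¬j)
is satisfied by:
  {a: True}


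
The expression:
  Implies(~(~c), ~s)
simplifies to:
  ~c | ~s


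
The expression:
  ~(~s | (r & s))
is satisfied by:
  {s: True, r: False}


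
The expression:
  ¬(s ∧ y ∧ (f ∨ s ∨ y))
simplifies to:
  ¬s ∨ ¬y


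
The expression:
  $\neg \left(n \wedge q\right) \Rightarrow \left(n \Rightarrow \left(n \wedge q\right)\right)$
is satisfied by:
  {q: True, n: False}
  {n: False, q: False}
  {n: True, q: True}


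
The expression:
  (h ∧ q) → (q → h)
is always true.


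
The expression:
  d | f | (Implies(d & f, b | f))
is always true.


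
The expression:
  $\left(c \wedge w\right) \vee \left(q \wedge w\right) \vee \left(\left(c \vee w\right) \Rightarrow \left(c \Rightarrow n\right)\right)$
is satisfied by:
  {w: True, n: True, c: False}
  {w: True, c: False, n: False}
  {n: True, c: False, w: False}
  {n: False, c: False, w: False}
  {w: True, n: True, c: True}
  {w: True, c: True, n: False}
  {n: True, c: True, w: False}


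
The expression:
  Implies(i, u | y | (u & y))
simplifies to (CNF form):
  u | y | ~i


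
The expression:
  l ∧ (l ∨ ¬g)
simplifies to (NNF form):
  l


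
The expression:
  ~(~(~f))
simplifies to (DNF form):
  ~f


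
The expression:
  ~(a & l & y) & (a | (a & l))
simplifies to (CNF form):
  a & (~l | ~y)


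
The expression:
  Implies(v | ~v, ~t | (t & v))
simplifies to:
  v | ~t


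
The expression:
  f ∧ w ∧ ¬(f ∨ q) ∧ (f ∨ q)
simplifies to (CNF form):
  False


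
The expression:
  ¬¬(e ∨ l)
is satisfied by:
  {l: True, e: True}
  {l: True, e: False}
  {e: True, l: False}


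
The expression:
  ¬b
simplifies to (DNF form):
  ¬b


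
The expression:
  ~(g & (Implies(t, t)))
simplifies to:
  ~g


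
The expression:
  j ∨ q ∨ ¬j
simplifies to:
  True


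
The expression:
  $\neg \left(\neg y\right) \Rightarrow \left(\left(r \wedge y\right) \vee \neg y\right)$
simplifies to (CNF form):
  $r \vee \neg y$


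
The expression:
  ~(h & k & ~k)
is always true.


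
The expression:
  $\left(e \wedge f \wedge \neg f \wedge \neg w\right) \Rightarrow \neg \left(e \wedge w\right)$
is always true.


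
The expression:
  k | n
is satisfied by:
  {n: True, k: True}
  {n: True, k: False}
  {k: True, n: False}


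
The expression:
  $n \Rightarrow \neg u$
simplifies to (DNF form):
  $\neg n \vee \neg u$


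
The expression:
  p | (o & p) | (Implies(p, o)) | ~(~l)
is always true.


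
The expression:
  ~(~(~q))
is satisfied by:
  {q: False}


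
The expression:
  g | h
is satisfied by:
  {g: True, h: True}
  {g: True, h: False}
  {h: True, g: False}


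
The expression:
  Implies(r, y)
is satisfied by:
  {y: True, r: False}
  {r: False, y: False}
  {r: True, y: True}


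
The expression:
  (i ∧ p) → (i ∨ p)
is always true.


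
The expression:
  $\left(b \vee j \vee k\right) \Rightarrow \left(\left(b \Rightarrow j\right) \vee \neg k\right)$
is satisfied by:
  {j: True, k: False, b: False}
  {j: False, k: False, b: False}
  {b: True, j: True, k: False}
  {b: True, j: False, k: False}
  {k: True, j: True, b: False}
  {k: True, j: False, b: False}
  {k: True, b: True, j: True}


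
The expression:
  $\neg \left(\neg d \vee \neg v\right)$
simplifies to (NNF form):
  $d \wedge v$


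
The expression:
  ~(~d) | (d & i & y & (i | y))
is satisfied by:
  {d: True}


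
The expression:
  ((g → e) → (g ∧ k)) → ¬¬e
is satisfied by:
  {e: True, g: False}
  {g: False, e: False}
  {g: True, e: True}


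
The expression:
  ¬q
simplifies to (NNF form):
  ¬q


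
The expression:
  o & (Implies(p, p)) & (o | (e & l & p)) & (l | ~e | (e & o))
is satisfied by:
  {o: True}


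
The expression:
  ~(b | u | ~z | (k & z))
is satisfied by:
  {z: True, u: False, b: False, k: False}


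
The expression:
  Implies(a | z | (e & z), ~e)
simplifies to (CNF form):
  (~a | ~e) & (~e | ~z)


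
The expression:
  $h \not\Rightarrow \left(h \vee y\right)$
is never true.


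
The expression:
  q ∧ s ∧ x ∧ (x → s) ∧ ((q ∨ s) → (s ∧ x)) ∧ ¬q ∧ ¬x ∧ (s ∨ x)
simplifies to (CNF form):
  False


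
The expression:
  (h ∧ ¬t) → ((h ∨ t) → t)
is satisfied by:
  {t: True, h: False}
  {h: False, t: False}
  {h: True, t: True}


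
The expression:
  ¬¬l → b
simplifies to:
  b ∨ ¬l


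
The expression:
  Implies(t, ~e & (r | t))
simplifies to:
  ~e | ~t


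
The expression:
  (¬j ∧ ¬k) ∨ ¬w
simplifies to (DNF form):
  (¬j ∧ ¬k) ∨ ¬w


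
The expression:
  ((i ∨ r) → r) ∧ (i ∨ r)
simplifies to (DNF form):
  r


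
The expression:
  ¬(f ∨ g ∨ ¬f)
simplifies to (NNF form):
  False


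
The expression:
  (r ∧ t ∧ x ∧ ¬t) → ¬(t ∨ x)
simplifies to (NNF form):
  True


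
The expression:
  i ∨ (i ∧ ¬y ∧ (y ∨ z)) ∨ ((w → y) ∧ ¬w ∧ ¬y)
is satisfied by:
  {i: True, y: False, w: False}
  {i: True, w: True, y: False}
  {i: True, y: True, w: False}
  {i: True, w: True, y: True}
  {w: False, y: False, i: False}


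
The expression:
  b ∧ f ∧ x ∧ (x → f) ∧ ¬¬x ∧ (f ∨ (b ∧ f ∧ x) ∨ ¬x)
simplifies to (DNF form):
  b ∧ f ∧ x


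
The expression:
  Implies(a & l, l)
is always true.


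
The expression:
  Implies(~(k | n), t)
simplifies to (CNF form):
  k | n | t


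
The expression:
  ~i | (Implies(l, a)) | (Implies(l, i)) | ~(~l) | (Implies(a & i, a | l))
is always true.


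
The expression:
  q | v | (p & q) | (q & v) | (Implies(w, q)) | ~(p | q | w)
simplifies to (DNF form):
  q | v | ~w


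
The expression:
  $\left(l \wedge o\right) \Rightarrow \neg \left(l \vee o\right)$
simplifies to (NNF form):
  $\neg l \vee \neg o$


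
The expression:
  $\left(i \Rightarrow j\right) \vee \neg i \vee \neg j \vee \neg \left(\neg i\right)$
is always true.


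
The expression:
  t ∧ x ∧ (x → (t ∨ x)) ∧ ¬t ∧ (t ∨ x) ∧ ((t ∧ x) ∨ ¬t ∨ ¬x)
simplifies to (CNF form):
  False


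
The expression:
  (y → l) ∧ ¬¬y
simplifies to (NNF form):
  l ∧ y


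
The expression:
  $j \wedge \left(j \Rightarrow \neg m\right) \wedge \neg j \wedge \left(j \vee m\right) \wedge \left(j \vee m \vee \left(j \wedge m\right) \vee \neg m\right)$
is never true.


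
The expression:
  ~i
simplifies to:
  ~i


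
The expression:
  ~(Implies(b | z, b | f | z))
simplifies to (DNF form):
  False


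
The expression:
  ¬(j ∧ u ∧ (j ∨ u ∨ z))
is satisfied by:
  {u: False, j: False}
  {j: True, u: False}
  {u: True, j: False}


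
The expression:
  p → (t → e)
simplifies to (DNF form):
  e ∨ ¬p ∨ ¬t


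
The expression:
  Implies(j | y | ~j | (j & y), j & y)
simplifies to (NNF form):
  j & y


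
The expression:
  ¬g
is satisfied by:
  {g: False}


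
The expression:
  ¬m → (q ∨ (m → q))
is always true.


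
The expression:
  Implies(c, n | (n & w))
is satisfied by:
  {n: True, c: False}
  {c: False, n: False}
  {c: True, n: True}


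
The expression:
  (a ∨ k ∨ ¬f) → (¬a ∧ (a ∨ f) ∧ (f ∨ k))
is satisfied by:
  {f: True, a: False}


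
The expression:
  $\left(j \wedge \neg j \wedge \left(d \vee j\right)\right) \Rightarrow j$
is always true.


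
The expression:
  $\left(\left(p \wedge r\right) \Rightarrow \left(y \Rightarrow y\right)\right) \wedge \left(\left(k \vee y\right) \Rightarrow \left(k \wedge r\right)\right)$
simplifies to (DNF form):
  $\left(k \wedge r\right) \vee \left(\neg k \wedge \neg y\right)$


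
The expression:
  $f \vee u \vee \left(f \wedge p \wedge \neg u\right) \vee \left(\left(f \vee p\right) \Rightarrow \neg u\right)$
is always true.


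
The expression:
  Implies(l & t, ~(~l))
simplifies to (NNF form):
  True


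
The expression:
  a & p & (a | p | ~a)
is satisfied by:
  {a: True, p: True}


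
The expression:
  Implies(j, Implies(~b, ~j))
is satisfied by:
  {b: True, j: False}
  {j: False, b: False}
  {j: True, b: True}


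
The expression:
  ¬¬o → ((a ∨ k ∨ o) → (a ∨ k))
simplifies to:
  a ∨ k ∨ ¬o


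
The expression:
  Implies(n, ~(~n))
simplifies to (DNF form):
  True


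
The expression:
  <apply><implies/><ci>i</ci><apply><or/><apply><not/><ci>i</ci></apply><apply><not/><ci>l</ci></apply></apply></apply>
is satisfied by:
  {l: False, i: False}
  {i: True, l: False}
  {l: True, i: False}


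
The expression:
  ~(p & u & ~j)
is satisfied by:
  {j: True, p: False, u: False}
  {p: False, u: False, j: False}
  {j: True, u: True, p: False}
  {u: True, p: False, j: False}
  {j: True, p: True, u: False}
  {p: True, j: False, u: False}
  {j: True, u: True, p: True}


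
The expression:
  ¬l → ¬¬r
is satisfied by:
  {r: True, l: True}
  {r: True, l: False}
  {l: True, r: False}


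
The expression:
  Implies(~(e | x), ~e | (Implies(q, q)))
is always true.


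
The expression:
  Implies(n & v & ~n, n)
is always true.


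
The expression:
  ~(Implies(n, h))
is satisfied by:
  {n: True, h: False}


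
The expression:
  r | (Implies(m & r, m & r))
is always true.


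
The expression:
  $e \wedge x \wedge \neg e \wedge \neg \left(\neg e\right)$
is never true.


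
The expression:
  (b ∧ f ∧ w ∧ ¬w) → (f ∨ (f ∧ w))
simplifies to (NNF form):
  True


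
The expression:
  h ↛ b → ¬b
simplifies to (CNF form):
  True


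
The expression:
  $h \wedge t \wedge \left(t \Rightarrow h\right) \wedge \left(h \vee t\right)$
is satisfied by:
  {t: True, h: True}


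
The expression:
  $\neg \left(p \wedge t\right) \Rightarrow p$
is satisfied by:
  {p: True}


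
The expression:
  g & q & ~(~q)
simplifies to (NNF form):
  g & q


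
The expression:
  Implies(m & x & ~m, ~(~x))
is always true.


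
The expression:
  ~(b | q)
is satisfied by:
  {q: False, b: False}


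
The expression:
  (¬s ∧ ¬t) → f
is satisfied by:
  {t: True, s: True, f: True}
  {t: True, s: True, f: False}
  {t: True, f: True, s: False}
  {t: True, f: False, s: False}
  {s: True, f: True, t: False}
  {s: True, f: False, t: False}
  {f: True, s: False, t: False}


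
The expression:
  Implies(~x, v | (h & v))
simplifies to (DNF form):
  v | x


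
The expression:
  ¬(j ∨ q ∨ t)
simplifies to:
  ¬j ∧ ¬q ∧ ¬t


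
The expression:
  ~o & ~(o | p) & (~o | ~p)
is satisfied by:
  {o: False, p: False}


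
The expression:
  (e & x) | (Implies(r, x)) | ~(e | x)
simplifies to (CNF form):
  x | ~e | ~r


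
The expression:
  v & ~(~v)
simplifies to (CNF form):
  v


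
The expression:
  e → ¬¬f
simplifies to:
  f ∨ ¬e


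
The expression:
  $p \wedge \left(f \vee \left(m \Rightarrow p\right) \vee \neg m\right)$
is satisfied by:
  {p: True}


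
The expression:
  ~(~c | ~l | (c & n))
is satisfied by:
  {c: True, l: True, n: False}


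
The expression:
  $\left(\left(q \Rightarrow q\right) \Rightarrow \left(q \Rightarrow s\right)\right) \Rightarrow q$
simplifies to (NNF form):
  $q$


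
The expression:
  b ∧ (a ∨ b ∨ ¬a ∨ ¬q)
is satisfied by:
  {b: True}


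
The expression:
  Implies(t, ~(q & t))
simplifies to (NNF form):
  ~q | ~t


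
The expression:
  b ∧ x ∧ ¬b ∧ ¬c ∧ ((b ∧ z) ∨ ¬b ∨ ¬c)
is never true.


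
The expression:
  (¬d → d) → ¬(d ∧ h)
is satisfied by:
  {h: False, d: False}
  {d: True, h: False}
  {h: True, d: False}


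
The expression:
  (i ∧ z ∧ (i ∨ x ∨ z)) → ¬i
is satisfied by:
  {z: False, i: False}
  {i: True, z: False}
  {z: True, i: False}


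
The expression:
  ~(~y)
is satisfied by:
  {y: True}


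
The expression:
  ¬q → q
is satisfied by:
  {q: True}


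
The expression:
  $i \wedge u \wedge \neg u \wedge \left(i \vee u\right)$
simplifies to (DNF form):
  $\text{False}$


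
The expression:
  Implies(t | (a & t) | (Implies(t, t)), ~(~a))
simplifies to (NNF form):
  a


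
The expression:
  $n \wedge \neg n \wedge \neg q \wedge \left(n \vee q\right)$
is never true.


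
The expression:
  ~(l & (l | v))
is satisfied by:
  {l: False}


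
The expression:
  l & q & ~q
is never true.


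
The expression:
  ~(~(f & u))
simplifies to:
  f & u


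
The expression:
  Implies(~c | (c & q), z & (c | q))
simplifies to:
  (q & z) | (c & ~q)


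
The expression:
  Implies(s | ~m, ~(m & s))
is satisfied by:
  {s: False, m: False}
  {m: True, s: False}
  {s: True, m: False}


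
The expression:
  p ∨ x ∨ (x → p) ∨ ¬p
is always true.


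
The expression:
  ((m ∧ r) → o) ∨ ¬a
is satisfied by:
  {o: True, m: False, a: False, r: False}
  {r: False, m: False, o: False, a: False}
  {r: True, o: True, m: False, a: False}
  {r: True, m: False, o: False, a: False}
  {a: True, o: True, r: False, m: False}
  {a: True, r: False, m: False, o: False}
  {a: True, r: True, o: True, m: False}
  {a: True, r: True, m: False, o: False}
  {o: True, m: True, a: False, r: False}
  {m: True, a: False, o: False, r: False}
  {r: True, m: True, o: True, a: False}
  {r: True, m: True, a: False, o: False}
  {o: True, m: True, a: True, r: False}
  {m: True, a: True, r: False, o: False}
  {r: True, m: True, a: True, o: True}


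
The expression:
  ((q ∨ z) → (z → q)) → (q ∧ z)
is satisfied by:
  {z: True}


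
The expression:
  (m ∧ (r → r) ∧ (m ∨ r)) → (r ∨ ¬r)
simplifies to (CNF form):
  True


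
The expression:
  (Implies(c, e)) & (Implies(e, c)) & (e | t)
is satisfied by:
  {c: True, e: True, t: True}
  {c: True, e: True, t: False}
  {t: True, c: False, e: False}


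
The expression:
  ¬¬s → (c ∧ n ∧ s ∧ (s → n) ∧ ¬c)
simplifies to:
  ¬s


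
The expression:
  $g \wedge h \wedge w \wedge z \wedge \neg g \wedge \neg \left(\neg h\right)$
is never true.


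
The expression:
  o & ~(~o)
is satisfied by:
  {o: True}


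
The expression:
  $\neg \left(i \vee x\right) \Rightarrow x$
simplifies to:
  $i \vee x$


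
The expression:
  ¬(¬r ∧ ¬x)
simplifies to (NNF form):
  r ∨ x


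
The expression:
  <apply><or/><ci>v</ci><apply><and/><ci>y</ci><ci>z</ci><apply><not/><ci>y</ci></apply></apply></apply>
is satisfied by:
  {v: True}


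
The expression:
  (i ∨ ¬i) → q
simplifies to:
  q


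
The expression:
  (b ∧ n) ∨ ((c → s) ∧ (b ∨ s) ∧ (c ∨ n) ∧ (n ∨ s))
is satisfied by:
  {n: True, c: True, s: True, b: True}
  {n: True, c: True, s: True, b: False}
  {n: True, s: True, b: True, c: False}
  {n: True, s: True, b: False, c: False}
  {n: True, c: True, b: True, s: False}
  {n: True, b: True, s: False, c: False}
  {s: True, c: True, b: True, n: False}
  {s: True, c: True, b: False, n: False}


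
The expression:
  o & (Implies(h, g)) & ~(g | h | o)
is never true.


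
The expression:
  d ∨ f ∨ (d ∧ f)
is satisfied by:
  {d: True, f: True}
  {d: True, f: False}
  {f: True, d: False}


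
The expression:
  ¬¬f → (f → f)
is always true.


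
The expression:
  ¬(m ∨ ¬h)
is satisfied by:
  {h: True, m: False}


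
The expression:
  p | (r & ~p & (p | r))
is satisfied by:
  {r: True, p: True}
  {r: True, p: False}
  {p: True, r: False}


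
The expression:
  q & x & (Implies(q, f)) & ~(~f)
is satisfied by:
  {f: True, x: True, q: True}


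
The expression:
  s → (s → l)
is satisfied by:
  {l: True, s: False}
  {s: False, l: False}
  {s: True, l: True}


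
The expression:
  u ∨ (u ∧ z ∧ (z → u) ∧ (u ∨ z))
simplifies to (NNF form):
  u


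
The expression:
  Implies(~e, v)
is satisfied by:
  {v: True, e: True}
  {v: True, e: False}
  {e: True, v: False}


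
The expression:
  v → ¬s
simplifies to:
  ¬s ∨ ¬v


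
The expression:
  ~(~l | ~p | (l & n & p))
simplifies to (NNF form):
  l & p & ~n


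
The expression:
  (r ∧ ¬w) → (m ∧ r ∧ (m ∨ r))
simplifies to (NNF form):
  m ∨ w ∨ ¬r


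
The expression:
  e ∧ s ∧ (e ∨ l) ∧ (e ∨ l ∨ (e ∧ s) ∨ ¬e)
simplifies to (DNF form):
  e ∧ s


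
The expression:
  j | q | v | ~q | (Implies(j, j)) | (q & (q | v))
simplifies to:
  True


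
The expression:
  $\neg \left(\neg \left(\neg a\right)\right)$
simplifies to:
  $\neg a$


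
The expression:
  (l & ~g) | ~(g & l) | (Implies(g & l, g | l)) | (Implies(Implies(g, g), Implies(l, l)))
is always true.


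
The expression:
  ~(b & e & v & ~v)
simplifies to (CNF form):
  True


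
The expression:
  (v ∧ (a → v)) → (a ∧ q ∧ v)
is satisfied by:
  {a: True, q: True, v: False}
  {a: True, q: False, v: False}
  {q: True, a: False, v: False}
  {a: False, q: False, v: False}
  {a: True, v: True, q: True}


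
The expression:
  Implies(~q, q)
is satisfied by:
  {q: True}


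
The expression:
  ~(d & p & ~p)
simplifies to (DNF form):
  True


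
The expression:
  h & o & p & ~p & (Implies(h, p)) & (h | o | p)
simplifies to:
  False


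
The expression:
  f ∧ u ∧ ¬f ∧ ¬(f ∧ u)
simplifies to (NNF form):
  False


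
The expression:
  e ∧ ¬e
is never true.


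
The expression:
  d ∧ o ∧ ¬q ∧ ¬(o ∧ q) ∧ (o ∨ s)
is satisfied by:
  {d: True, o: True, q: False}


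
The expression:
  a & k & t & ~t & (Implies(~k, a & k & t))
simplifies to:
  False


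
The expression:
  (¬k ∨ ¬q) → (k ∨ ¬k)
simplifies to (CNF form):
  True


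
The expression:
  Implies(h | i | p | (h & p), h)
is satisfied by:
  {h: True, p: False, i: False}
  {i: True, h: True, p: False}
  {h: True, p: True, i: False}
  {i: True, h: True, p: True}
  {i: False, p: False, h: False}


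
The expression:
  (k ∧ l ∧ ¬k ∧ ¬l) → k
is always true.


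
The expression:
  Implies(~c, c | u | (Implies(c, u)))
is always true.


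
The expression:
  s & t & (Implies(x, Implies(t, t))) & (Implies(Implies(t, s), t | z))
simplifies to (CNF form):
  s & t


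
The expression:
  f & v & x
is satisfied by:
  {x: True, f: True, v: True}


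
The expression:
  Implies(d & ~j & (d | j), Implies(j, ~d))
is always true.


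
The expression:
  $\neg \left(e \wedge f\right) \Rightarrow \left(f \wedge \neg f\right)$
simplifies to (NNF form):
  $e \wedge f$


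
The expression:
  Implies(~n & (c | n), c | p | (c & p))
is always true.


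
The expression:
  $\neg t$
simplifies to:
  $\neg t$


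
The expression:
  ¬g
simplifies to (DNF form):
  ¬g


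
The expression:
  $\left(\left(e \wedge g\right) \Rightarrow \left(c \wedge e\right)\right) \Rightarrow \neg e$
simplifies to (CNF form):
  $\left(g \vee \neg e\right) \wedge \left(\neg c \vee \neg e\right)$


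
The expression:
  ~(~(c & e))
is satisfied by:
  {c: True, e: True}


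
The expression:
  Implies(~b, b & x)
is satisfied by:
  {b: True}


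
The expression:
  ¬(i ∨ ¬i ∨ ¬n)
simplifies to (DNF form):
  False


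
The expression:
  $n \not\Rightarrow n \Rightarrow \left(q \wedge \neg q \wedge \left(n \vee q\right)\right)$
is always true.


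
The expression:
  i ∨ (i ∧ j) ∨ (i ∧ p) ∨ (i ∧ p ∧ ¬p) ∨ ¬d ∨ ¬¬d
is always true.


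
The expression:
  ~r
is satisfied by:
  {r: False}


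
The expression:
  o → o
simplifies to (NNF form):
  True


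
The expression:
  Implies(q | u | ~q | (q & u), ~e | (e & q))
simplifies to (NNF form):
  q | ~e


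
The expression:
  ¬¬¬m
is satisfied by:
  {m: False}


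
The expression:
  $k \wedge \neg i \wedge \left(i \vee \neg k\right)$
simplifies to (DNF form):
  $\text{False}$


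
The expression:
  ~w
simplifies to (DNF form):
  ~w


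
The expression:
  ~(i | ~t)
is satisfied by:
  {t: True, i: False}


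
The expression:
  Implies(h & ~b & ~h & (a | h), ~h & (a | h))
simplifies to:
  True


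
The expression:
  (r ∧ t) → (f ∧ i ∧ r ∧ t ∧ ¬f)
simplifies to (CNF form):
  ¬r ∨ ¬t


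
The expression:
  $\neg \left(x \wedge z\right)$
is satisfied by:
  {z: False, x: False}
  {x: True, z: False}
  {z: True, x: False}


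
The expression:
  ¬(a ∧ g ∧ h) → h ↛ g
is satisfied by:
  {h: True, a: True, g: False}
  {h: True, g: False, a: False}
  {h: True, a: True, g: True}


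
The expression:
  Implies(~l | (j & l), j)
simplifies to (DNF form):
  j | l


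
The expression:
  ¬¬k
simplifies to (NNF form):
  k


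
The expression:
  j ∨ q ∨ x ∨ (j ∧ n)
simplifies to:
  j ∨ q ∨ x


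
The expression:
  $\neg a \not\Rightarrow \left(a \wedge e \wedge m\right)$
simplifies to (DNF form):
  $\neg a$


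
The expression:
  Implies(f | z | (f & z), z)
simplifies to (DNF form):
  z | ~f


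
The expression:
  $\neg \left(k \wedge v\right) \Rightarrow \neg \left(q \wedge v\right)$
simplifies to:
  $k \vee \neg q \vee \neg v$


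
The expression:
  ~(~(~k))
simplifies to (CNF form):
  ~k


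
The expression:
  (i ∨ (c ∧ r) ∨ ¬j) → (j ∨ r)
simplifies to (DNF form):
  j ∨ r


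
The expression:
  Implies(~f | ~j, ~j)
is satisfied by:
  {f: True, j: False}
  {j: False, f: False}
  {j: True, f: True}


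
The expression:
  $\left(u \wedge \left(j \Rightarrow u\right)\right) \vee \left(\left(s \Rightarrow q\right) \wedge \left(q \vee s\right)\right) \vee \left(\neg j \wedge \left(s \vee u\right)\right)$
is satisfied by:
  {q: True, u: True, s: True, j: False}
  {q: True, u: True, j: False, s: False}
  {q: True, u: True, s: True, j: True}
  {q: True, u: True, j: True, s: False}
  {q: True, s: True, j: False, u: False}
  {q: True, j: False, s: False, u: False}
  {q: True, s: True, j: True, u: False}
  {q: True, j: True, s: False, u: False}
  {s: True, u: True, j: False, q: False}
  {u: True, j: False, s: False, q: False}
  {s: True, u: True, j: True, q: False}
  {u: True, j: True, s: False, q: False}
  {s: True, u: False, j: False, q: False}


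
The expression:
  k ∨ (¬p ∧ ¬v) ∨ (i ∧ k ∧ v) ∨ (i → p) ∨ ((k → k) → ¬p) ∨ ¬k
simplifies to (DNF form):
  True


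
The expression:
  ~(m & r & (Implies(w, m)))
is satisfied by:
  {m: False, r: False}
  {r: True, m: False}
  {m: True, r: False}


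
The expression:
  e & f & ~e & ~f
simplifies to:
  False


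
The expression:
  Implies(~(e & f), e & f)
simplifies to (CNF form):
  e & f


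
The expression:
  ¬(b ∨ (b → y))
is never true.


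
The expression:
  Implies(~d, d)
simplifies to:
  d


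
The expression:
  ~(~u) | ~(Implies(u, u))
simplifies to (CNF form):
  u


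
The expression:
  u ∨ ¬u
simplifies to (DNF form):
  True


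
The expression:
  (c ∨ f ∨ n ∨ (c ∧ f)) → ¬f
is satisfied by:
  {f: False}


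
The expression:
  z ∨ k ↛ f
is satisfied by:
  {k: True, z: True, f: False}
  {z: True, f: False, k: False}
  {k: True, z: True, f: True}
  {z: True, f: True, k: False}
  {k: True, f: False, z: False}


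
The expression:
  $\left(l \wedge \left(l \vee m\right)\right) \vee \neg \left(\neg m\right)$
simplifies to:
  $l \vee m$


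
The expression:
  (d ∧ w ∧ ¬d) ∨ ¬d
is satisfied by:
  {d: False}


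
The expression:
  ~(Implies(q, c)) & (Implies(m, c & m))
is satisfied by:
  {q: True, c: False, m: False}


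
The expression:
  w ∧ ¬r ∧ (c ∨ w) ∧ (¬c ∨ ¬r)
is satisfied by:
  {w: True, r: False}


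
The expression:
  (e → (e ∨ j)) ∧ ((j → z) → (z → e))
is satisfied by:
  {e: True, z: False}
  {z: False, e: False}
  {z: True, e: True}


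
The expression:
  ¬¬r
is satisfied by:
  {r: True}


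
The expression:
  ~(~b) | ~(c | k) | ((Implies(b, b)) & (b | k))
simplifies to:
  b | k | ~c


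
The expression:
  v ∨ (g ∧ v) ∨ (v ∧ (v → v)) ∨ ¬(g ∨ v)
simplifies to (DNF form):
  v ∨ ¬g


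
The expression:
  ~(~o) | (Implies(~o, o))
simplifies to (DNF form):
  o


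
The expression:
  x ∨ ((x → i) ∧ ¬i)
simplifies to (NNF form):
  x ∨ ¬i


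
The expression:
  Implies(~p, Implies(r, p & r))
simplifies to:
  p | ~r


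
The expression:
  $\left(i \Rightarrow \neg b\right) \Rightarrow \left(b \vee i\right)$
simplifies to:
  $b \vee i$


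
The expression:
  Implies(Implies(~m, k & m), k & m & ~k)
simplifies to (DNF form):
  ~m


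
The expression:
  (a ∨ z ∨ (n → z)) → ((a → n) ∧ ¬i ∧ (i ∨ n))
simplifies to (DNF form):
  (n ∧ ¬i) ∨ (n ∧ ¬a ∧ ¬i) ∨ (n ∧ ¬a ∧ ¬z) ∨ (n ∧ ¬i ∧ ¬z)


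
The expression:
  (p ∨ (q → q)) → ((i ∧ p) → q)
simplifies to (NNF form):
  q ∨ ¬i ∨ ¬p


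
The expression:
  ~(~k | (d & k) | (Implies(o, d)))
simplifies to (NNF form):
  k & o & ~d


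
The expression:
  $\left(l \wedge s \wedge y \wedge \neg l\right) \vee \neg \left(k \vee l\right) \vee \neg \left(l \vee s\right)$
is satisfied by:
  {s: False, l: False, k: False}
  {k: True, s: False, l: False}
  {s: True, k: False, l: False}


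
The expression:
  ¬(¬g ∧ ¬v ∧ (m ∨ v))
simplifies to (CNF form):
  g ∨ v ∨ ¬m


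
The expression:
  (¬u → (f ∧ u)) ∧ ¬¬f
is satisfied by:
  {u: True, f: True}


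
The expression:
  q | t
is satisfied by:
  {t: True, q: True}
  {t: True, q: False}
  {q: True, t: False}


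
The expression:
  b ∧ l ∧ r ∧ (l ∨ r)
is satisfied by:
  {r: True, b: True, l: True}


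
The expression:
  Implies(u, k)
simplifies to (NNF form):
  k | ~u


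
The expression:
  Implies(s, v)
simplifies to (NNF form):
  v | ~s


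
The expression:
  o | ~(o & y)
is always true.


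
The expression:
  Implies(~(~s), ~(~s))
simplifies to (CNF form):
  True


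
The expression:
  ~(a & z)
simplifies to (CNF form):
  ~a | ~z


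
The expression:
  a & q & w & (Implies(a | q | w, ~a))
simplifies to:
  False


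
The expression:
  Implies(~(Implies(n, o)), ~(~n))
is always true.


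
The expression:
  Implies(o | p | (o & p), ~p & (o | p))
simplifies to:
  ~p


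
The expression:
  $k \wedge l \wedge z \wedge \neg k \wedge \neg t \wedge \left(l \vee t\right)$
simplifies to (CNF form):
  $\text{False}$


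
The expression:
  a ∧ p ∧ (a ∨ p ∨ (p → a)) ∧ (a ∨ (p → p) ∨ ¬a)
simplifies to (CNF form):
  a ∧ p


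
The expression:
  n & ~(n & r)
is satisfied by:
  {n: True, r: False}


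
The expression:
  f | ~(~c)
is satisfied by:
  {c: True, f: True}
  {c: True, f: False}
  {f: True, c: False}


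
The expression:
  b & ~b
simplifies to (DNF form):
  False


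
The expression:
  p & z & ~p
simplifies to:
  False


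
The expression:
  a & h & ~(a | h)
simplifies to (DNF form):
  False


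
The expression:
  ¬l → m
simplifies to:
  l ∨ m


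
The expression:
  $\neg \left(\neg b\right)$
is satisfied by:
  {b: True}


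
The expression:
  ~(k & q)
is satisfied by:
  {k: False, q: False}
  {q: True, k: False}
  {k: True, q: False}


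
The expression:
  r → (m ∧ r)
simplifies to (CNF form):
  m ∨ ¬r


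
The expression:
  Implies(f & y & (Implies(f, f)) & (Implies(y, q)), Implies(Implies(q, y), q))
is always true.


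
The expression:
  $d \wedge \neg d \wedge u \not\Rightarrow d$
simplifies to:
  $\text{False}$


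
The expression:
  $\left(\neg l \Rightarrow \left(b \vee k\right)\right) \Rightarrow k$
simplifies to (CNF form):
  $\left(k \vee \neg b\right) \wedge \left(k \vee \neg l\right)$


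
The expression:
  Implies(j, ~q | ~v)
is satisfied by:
  {v: False, q: False, j: False}
  {j: True, v: False, q: False}
  {q: True, v: False, j: False}
  {j: True, q: True, v: False}
  {v: True, j: False, q: False}
  {j: True, v: True, q: False}
  {q: True, v: True, j: False}


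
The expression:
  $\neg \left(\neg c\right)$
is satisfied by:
  {c: True}


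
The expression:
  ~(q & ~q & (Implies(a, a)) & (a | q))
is always true.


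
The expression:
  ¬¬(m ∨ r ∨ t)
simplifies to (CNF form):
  m ∨ r ∨ t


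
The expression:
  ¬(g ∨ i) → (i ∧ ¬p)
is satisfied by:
  {i: True, g: True}
  {i: True, g: False}
  {g: True, i: False}


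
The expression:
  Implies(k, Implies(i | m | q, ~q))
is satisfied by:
  {k: False, q: False}
  {q: True, k: False}
  {k: True, q: False}


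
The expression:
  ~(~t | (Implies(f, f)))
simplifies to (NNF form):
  False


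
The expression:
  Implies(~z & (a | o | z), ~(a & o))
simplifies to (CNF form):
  z | ~a | ~o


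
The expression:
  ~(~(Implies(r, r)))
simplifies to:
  True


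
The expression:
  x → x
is always true.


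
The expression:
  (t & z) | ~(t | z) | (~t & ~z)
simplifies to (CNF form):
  (t | ~t) & (t | ~z) & (z | ~t) & (z | ~z)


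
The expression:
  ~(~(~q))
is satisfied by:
  {q: False}


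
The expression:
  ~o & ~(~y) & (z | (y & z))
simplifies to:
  y & z & ~o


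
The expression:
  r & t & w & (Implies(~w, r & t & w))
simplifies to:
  r & t & w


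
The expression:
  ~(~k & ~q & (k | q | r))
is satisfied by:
  {k: True, q: True, r: False}
  {k: True, q: False, r: False}
  {q: True, k: False, r: False}
  {k: False, q: False, r: False}
  {r: True, k: True, q: True}
  {r: True, k: True, q: False}
  {r: True, q: True, k: False}


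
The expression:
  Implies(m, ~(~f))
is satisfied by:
  {f: True, m: False}
  {m: False, f: False}
  {m: True, f: True}


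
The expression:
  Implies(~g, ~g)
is always true.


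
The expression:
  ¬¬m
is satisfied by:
  {m: True}


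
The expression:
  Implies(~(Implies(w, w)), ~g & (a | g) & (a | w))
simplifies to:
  True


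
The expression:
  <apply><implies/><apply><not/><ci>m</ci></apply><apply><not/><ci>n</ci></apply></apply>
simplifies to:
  <apply><or/><ci>m</ci><apply><not/><ci>n</ci></apply></apply>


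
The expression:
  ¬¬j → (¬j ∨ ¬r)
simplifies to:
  ¬j ∨ ¬r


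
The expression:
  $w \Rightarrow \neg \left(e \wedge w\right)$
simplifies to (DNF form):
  $\neg e \vee \neg w$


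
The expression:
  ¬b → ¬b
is always true.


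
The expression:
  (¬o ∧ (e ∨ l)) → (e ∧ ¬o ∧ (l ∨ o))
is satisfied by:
  {o: True, e: False, l: False}
  {o: True, l: True, e: False}
  {o: True, e: True, l: False}
  {o: True, l: True, e: True}
  {l: False, e: False, o: False}
  {l: True, e: True, o: False}


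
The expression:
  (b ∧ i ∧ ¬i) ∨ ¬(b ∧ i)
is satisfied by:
  {b: False, i: False}
  {i: True, b: False}
  {b: True, i: False}


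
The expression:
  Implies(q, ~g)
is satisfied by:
  {g: False, q: False}
  {q: True, g: False}
  {g: True, q: False}


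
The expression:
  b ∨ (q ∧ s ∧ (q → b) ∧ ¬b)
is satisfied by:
  {b: True}


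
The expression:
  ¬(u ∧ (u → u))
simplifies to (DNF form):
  ¬u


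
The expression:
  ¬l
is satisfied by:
  {l: False}


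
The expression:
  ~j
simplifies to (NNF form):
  ~j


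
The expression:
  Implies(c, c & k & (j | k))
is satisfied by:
  {k: True, c: False}
  {c: False, k: False}
  {c: True, k: True}


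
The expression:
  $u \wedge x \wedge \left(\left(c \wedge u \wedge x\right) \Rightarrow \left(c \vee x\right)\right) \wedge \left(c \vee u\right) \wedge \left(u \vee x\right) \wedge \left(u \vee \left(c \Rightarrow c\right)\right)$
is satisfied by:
  {u: True, x: True}


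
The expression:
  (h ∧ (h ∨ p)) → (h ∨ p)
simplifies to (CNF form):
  True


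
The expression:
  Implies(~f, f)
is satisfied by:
  {f: True}


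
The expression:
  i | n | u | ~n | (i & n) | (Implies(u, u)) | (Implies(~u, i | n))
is always true.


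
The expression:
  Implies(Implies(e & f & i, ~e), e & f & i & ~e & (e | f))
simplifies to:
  e & f & i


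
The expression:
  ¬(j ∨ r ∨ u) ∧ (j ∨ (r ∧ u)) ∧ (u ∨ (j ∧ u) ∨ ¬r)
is never true.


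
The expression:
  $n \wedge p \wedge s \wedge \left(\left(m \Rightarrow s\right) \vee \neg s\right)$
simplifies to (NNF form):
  $n \wedge p \wedge s$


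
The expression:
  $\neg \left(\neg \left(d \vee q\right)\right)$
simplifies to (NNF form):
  $d \vee q$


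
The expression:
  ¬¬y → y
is always true.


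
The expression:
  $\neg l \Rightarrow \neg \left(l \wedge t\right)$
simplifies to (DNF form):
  $\text{True}$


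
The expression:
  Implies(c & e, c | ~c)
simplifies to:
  True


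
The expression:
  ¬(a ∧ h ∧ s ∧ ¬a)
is always true.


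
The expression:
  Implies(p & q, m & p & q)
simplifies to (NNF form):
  m | ~p | ~q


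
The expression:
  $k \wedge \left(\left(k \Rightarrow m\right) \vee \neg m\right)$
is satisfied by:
  {k: True}


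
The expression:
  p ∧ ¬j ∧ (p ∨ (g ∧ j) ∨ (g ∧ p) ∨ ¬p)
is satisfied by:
  {p: True, j: False}


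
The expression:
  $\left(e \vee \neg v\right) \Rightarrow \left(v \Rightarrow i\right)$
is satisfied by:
  {i: True, v: False, e: False}
  {v: False, e: False, i: False}
  {i: True, e: True, v: False}
  {e: True, v: False, i: False}
  {i: True, v: True, e: False}
  {v: True, i: False, e: False}
  {i: True, e: True, v: True}


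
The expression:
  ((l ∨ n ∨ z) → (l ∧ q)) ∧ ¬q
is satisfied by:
  {n: False, q: False, z: False, l: False}


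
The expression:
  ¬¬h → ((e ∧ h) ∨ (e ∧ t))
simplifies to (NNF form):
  e ∨ ¬h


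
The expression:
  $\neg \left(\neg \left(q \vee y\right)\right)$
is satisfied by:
  {y: True, q: True}
  {y: True, q: False}
  {q: True, y: False}


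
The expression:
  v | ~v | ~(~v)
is always true.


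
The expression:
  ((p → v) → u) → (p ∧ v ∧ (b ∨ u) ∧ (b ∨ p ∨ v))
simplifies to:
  (p ∧ v) ∨ (¬p ∧ ¬u)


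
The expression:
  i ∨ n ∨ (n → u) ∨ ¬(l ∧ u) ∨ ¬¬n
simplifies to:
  True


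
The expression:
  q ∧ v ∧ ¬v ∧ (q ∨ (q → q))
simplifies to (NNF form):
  False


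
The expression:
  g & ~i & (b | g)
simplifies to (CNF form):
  g & ~i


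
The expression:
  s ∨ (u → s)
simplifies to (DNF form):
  s ∨ ¬u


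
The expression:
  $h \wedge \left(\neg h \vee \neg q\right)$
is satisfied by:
  {h: True, q: False}


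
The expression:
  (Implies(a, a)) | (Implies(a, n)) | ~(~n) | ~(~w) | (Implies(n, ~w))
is always true.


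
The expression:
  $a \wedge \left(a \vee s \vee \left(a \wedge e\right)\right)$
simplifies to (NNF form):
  $a$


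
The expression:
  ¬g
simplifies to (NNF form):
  ¬g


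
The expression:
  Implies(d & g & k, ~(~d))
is always true.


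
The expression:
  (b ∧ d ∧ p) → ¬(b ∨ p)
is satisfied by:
  {p: False, d: False, b: False}
  {b: True, p: False, d: False}
  {d: True, p: False, b: False}
  {b: True, d: True, p: False}
  {p: True, b: False, d: False}
  {b: True, p: True, d: False}
  {d: True, p: True, b: False}


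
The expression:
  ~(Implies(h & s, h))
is never true.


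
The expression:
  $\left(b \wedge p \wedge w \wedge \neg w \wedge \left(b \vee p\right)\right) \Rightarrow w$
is always true.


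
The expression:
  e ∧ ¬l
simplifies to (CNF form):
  e ∧ ¬l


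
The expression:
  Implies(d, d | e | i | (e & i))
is always true.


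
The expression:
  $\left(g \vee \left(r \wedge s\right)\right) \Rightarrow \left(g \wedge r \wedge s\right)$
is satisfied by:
  {r: False, g: False, s: False}
  {s: True, r: False, g: False}
  {r: True, s: False, g: False}
  {g: True, s: True, r: True}
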